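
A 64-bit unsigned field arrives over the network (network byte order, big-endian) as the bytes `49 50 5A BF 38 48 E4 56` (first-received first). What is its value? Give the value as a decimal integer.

Big-endian stores the most-significant byte at the lowest address.
The bytes are already most-significant first: 0x49505ABF3848E456.
0x49505ABF3848E456 = 5282822140235146326.

5282822140235146326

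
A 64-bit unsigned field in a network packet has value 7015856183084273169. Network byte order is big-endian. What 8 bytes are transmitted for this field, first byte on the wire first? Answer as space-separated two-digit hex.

7015856183084273169 in hexadecimal, padded to 64 bits, is 0x615D5406E3F74E11.
Split into bytes (most-significant first): 61 5D 54 06 E3 F7 4E 11.
In big-endian order the high byte comes first in memory.
So the memory order matches the most-significant-first order: 61 5D 54 06 E3 F7 4E 11.

61 5D 54 06 E3 F7 4E 11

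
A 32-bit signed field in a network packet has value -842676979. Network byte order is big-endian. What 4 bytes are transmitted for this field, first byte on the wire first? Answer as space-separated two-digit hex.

CD C5 C5 0D

Two's complement of -842676979 in 32 bits: 842676979 = 0x323A3AF3; invert → 0xCDC5C50C; add 1 → 0xCDC5C50D.
Split into bytes (most-significant first): CD C5 C5 0D.
Big-endian stores the most-significant byte at the lowest address.
So the memory order matches the most-significant-first order: CD C5 C5 0D.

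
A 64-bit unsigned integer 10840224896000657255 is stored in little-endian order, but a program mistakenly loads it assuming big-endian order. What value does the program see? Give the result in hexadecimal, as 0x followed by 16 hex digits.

0x670777E31B377096

10840224896000657255 in 64-bit hexadecimal is 0x9670371BE3770767.
Stored little-endian, the bytes at ascending addresses are 67 07 77 E3 1B 37 70 96.
Read back as big-endian, the last byte is least significant, giving 0x670777E31B377096.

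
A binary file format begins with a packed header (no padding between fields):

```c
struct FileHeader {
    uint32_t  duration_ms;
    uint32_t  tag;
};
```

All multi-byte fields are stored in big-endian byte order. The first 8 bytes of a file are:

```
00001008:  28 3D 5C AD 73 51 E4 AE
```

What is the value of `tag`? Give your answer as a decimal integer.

1934746798

`tag` follows `duration_ms` (4 bytes), so it starts at byte offset 4 and occupies 4 bytes.
Bytes at offsets 4..7: 73 51 E4 AE.
Big-endian stores the most-significant byte at the lowest address.
The bytes are already most-significant first: 0x7351E4AE.
0x7351E4AE = 1934746798.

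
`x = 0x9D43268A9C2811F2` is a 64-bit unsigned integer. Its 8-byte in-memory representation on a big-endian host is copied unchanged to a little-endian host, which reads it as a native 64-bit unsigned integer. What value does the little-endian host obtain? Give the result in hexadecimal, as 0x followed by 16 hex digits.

Stored big-endian, the bytes at ascending addresses are 9D 43 26 8A 9C 28 11 F2.
Read back as little-endian, the first byte is least significant, giving 0xF211289C8A26439D.

0xF211289C8A26439D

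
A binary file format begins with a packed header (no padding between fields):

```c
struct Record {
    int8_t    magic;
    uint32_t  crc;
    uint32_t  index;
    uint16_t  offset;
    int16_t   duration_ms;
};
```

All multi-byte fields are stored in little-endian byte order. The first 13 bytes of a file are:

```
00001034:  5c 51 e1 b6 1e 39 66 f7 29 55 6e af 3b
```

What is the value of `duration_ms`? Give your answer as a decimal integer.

15279

`duration_ms` follows `magic` (1 B), `crc` (4 B), `index` (4 B), `offset` (2 B), so it starts at offset 1 + 4 + 4 + 2 = 11 and occupies 2 bytes.
Bytes at offsets 11..12: AF 3B.
Little-endian: lowest address holds the least-significant byte.
Reassemble most-significant byte first: 3B AF → 0x3BAF.
0x3BAF = 15279.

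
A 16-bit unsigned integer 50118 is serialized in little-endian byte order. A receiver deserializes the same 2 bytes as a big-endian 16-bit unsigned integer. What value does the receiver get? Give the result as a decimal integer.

50118 in 16-bit hexadecimal is 0xC3C6.
Stored little-endian, the bytes at ascending addresses are C6 C3.
Read back as big-endian, the last byte is least significant, giving 0xC6C3.
0xC6C3 = 50883.

50883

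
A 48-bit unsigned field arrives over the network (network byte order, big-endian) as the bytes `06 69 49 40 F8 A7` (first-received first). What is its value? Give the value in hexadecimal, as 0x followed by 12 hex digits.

Big-endian stores the most-significant byte at the lowest address.
The bytes are already most-significant first: 0x06694940F8A7.

0x06694940F8A7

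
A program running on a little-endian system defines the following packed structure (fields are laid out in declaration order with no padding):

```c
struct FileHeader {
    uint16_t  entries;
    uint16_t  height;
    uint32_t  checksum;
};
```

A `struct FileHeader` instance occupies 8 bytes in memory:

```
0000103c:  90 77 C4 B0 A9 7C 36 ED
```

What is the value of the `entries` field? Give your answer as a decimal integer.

30608

`entries` is the first field, at byte offset 0, occupying 2 bytes.
Bytes at offsets 0..1: 90 77.
Little-endian: lowest address holds the least-significant byte.
Reassemble most-significant byte first: 77 90 → 0x7790.
0x7790 = 30608.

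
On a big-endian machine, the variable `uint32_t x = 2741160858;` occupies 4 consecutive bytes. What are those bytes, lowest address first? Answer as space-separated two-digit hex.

2741160858 in hexadecimal, padded to 32 bits, is 0xA362CB9A.
Split into bytes (most-significant first): A3 62 CB 9A.
Big-endian stores the most-significant byte at the lowest address.
So the memory order matches the most-significant-first order: A3 62 CB 9A.

A3 62 CB 9A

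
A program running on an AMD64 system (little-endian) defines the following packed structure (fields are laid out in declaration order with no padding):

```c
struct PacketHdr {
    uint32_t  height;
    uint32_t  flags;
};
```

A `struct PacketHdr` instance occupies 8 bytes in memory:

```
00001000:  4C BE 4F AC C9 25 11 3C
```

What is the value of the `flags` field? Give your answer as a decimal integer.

`flags` follows `height` (4 bytes), so it starts at byte offset 4 and occupies 4 bytes.
Bytes at offsets 4..7: C9 25 11 3C.
In little-endian order the low byte comes first in memory.
Reassemble most-significant byte first: 3C 11 25 C9 → 0x3C1125C9.
0x3C1125C9 = 1007756745.

1007756745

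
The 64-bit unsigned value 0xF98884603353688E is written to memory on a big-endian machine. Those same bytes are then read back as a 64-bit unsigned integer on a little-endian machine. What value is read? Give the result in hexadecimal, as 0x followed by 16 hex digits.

0x8E685333608488F9

Stored big-endian, the bytes at ascending addresses are F9 88 84 60 33 53 68 8E.
Read back as little-endian, the first byte is least significant, giving 0x8E685333608488F9.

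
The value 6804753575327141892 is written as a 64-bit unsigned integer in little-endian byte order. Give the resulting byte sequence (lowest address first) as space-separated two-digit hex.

6804753575327141892 in hexadecimal, padded to 64 bits, is 0x5E6F5752D9719004.
Split into bytes (most-significant first): 5E 6F 57 52 D9 71 90 04.
Little-endian: lowest address holds the least-significant byte.
So at ascending addresses the bytes are 04 90 71 D9 52 57 6F 5E.

04 90 71 D9 52 57 6F 5E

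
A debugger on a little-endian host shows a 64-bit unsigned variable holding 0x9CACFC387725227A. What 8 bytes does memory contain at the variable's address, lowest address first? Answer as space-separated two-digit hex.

7A 22 25 77 38 FC AC 9C

Split into bytes (most-significant first): 9C AC FC 38 77 25 22 7A.
Little-endian: lowest address holds the least-significant byte.
So at ascending addresses the bytes are 7A 22 25 77 38 FC AC 9C.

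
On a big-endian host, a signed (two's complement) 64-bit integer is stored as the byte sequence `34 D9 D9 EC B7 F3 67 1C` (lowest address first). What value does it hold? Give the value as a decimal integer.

3808314570640156444

In big-endian order the high byte comes first in memory.
The bytes are already most-significant first: 0x34D9D9ECB7F3671C.
0x34D9D9ECB7F3671C = 3808314570640156444.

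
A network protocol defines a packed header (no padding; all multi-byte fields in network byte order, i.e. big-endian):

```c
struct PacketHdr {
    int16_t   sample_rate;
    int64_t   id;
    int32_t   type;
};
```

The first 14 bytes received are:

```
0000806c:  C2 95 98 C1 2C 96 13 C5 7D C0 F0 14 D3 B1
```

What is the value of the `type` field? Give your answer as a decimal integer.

`type` follows `sample_rate` (2 B), `id` (8 B), so it starts at offset 2 + 8 = 10 and occupies 4 bytes.
Bytes at offsets 10..13: F0 14 D3 B1.
In big-endian order the high byte comes first in memory.
The bytes are already most-significant first: 0xF014D3B1.
Top bit is set, so as a signed 32-bit value this is 0xF014D3B1 − 2^32 = -267070543.

-267070543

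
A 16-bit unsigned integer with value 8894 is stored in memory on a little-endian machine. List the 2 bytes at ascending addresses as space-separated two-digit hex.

8894 in hexadecimal, padded to 16 bits, is 0x22BE.
Split into bytes (most-significant first): 22 BE.
Little-endian stores the least-significant byte at the lowest address.
So at ascending addresses the bytes are BE 22.

BE 22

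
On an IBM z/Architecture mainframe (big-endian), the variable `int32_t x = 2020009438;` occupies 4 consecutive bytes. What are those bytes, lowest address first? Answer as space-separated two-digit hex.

78 66 E5 DE

2020009438 in hexadecimal, padded to 32 bits, is 0x7866E5DE.
Split into bytes (most-significant first): 78 66 E5 DE.
Big-endian: lowest address holds the most-significant byte.
So the memory order matches the most-significant-first order: 78 66 E5 DE.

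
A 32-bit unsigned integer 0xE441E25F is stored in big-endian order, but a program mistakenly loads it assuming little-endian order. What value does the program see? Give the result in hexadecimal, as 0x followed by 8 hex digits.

Stored big-endian, the bytes at ascending addresses are E4 41 E2 5F.
Read back as little-endian, the first byte is least significant, giving 0x5FE241E4.

0x5FE241E4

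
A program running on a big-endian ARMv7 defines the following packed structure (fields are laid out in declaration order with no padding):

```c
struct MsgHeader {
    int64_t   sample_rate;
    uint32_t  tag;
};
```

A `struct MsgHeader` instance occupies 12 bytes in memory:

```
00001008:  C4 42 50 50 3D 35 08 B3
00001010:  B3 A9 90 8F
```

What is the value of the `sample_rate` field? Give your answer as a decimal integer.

`sample_rate` is the first field, at byte offset 0, occupying 8 bytes.
Bytes at offsets 0..7: C4 42 50 50 3D 35 08 B3.
Big-endian stores the most-significant byte at the lowest address.
The bytes are already most-significant first: 0xC44250503D3508B3.
Top bit is set, so as a signed 64-bit value this is 0xC44250503D3508B3 − 2^64 = -4304789988258281293.

-4304789988258281293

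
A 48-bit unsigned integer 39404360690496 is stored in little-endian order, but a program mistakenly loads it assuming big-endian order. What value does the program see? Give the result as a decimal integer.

39404360690496 in 48-bit hexadecimal is 0x23D68AEBEB40.
Stored little-endian, the bytes at ascending addresses are 40 EB EB 8A D6 23.
Read back as big-endian, the last byte is least significant, giving 0x40EBEB8AD623.
0x40EBEB8AD623 = 71382013236771.

71382013236771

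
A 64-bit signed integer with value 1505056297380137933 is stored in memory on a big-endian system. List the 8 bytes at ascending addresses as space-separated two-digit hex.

1505056297380137933 in hexadecimal, padded to 64 bits, is 0x14E308BA744ECBCD.
Split into bytes (most-significant first): 14 E3 08 BA 74 4E CB CD.
Big-endian stores the most-significant byte at the lowest address.
So the memory order matches the most-significant-first order: 14 E3 08 BA 74 4E CB CD.

14 E3 08 BA 74 4E CB CD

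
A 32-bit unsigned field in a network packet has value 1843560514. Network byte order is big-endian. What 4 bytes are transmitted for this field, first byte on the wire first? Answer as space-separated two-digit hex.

6D E2 80 42

1843560514 in hexadecimal, padded to 32 bits, is 0x6DE28042.
Split into bytes (most-significant first): 6D E2 80 42.
Big-endian stores the most-significant byte at the lowest address.
So the memory order matches the most-significant-first order: 6D E2 80 42.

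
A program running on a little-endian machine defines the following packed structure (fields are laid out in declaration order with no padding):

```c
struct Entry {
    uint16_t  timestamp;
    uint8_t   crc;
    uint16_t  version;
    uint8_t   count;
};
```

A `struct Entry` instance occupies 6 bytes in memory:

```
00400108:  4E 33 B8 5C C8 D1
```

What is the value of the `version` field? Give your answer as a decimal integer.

`version` follows `timestamp` (2 B), `crc` (1 B), so it starts at offset 2 + 1 = 3 and occupies 2 bytes.
Bytes at offsets 3..4: 5C C8.
Little-endian: lowest address holds the least-significant byte.
Reassemble most-significant byte first: C8 5C → 0xC85C.
0xC85C = 51292.

51292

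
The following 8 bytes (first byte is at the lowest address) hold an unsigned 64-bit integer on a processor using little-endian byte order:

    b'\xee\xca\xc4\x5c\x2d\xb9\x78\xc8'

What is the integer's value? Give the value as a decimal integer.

Little-endian stores the least-significant byte at the lowest address.
Reassemble most-significant byte first: C8 78 B9 2D 5C C4 CA EE → 0xC878B92D5CC4CAEE.
0xC878B92D5CC4CAEE = 14445499409271933678.

14445499409271933678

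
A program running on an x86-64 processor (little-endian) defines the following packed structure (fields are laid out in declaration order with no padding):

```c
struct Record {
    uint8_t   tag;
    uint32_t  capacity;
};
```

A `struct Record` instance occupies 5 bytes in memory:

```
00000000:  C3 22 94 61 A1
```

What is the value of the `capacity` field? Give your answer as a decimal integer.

`capacity` follows `tag` (1 byte), so it starts at byte offset 1 and occupies 4 bytes.
Bytes at offsets 1..4: 22 94 61 A1.
Little-endian: lowest address holds the least-significant byte.
Reassemble most-significant byte first: A1 61 94 22 → 0xA1619422.
0xA1619422 = 2707526690.

2707526690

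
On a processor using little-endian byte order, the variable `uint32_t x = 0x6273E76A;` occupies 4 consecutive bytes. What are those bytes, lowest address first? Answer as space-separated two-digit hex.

Split into bytes (most-significant first): 62 73 E7 6A.
In little-endian order the low byte comes first in memory.
So at ascending addresses the bytes are 6A E7 73 62.

6A E7 73 62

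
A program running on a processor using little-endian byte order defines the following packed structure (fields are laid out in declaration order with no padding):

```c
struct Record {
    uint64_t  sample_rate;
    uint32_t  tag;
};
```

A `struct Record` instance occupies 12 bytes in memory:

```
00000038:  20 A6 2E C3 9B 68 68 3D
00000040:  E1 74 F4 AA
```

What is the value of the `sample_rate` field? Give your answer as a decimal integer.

`sample_rate` is the first field, at byte offset 0, occupying 8 bytes.
Bytes at offsets 0..7: 20 A6 2E C3 9B 68 68 3D.
In little-endian order the low byte comes first in memory.
Reassemble most-significant byte first: 3D 68 68 9B C3 2E A6 20 → 0x3D68689BC32EA620.
0x3D68689BC32EA620 = 4424901652095346208.

4424901652095346208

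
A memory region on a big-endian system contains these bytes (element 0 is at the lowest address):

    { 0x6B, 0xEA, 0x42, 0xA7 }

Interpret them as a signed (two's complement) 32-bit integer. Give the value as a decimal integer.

1810514599

In big-endian order the high byte comes first in memory.
The bytes are already most-significant first: 0x6BEA42A7.
0x6BEA42A7 = 1810514599.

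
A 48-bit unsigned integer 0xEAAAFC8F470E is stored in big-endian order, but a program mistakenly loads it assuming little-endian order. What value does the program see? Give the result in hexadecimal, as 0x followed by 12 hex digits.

0x0E478FFCAAEA

Stored big-endian, the bytes at ascending addresses are EA AA FC 8F 47 0E.
Read back as little-endian, the first byte is least significant, giving 0x0E478FFCAAEA.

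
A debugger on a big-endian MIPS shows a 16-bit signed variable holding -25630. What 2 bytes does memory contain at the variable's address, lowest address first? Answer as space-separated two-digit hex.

9B E2

Two's complement of -25630 in 16 bits: 25630 = 0x641E; invert → 0x9BE1; add 1 → 0x9BE2.
Split into bytes (most-significant first): 9B E2.
Big-endian: lowest address holds the most-significant byte.
So the memory order matches the most-significant-first order: 9B E2.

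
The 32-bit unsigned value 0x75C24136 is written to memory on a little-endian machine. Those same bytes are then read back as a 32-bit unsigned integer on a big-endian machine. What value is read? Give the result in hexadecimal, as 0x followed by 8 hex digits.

Stored little-endian, the bytes at ascending addresses are 36 41 C2 75.
Read back as big-endian, the last byte is least significant, giving 0x3641C275.

0x3641C275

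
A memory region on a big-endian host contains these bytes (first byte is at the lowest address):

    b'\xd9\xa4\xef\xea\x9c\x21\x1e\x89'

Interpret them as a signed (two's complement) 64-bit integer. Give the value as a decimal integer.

-2763820480377839991

Big-endian stores the most-significant byte at the lowest address.
The bytes are already most-significant first: 0xD9A4EFEA9C211E89.
Top bit is set, so as a signed 64-bit value this is 0xD9A4EFEA9C211E89 − 2^64 = -2763820480377839991.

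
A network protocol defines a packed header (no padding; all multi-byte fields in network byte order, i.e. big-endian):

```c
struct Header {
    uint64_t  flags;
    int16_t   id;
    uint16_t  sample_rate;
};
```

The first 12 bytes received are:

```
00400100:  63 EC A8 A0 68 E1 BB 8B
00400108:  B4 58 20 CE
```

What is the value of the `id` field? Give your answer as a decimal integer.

`id` follows `flags` (8 bytes), so it starts at byte offset 8 and occupies 2 bytes.
Bytes at offsets 8..9: B4 58.
Big-endian: lowest address holds the most-significant byte.
The bytes are already most-significant first: 0xB458.
Top bit is set, so as a signed 16-bit value this is 0xB458 − 2^16 = -19368.

-19368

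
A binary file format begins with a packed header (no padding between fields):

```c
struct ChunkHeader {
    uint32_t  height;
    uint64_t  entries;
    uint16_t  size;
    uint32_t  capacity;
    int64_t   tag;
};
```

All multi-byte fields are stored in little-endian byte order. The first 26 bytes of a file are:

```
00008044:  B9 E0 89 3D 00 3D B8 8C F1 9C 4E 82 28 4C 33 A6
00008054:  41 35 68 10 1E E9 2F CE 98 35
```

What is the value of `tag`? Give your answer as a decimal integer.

3862063385640046696

`tag` follows `height` (4 B), `entries` (8 B), `size` (2 B), `capacity` (4 B), so it starts at offset 4 + 8 + 2 + 4 = 18 and occupies 8 bytes.
Bytes at offsets 18..25: 68 10 1E E9 2F CE 98 35.
In little-endian order the low byte comes first in memory.
Reassemble most-significant byte first: 35 98 CE 2F E9 1E 10 68 → 0x3598CE2FE91E1068.
0x3598CE2FE91E1068 = 3862063385640046696.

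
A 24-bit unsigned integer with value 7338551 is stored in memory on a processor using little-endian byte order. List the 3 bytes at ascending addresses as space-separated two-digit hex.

37 FA 6F

7338551 in hexadecimal, padded to 24 bits, is 0x6FFA37.
Split into bytes (most-significant first): 6F FA 37.
Little-endian: lowest address holds the least-significant byte.
So at ascending addresses the bytes are 37 FA 6F.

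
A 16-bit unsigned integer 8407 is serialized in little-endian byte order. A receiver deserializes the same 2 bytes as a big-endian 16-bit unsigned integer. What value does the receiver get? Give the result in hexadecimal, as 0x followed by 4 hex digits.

8407 in 16-bit hexadecimal is 0x20D7.
Stored little-endian, the bytes at ascending addresses are D7 20.
Read back as big-endian, the last byte is least significant, giving 0xD720.

0xD720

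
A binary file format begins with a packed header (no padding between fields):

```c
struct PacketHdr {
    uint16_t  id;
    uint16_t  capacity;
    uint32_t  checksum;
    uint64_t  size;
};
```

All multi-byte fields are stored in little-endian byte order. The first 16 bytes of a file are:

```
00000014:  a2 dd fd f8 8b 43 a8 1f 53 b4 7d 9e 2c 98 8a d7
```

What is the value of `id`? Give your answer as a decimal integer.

56738

`id` is the first field, at byte offset 0, occupying 2 bytes.
Bytes at offsets 0..1: A2 DD.
Little-endian: lowest address holds the least-significant byte.
Reassemble most-significant byte first: DD A2 → 0xDDA2.
0xDDA2 = 56738.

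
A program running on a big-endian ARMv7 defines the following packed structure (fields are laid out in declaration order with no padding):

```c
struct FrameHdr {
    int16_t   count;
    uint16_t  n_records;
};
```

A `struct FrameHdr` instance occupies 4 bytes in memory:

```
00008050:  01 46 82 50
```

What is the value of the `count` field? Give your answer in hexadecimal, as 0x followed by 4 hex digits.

0x0146

`count` is the first field, at byte offset 0, occupying 2 bytes.
Bytes at offsets 0..1: 01 46.
Big-endian: lowest address holds the most-significant byte.
The bytes are already most-significant first: 0x0146.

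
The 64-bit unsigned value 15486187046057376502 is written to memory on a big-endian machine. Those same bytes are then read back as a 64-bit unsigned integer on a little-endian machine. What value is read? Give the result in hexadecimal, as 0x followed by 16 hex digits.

0xF67A81AD11FDE9D6

15486187046057376502 in 64-bit hexadecimal is 0xD6E9FD11AD817AF6.
Stored big-endian, the bytes at ascending addresses are D6 E9 FD 11 AD 81 7A F6.
Read back as little-endian, the first byte is least significant, giving 0xF67A81AD11FDE9D6.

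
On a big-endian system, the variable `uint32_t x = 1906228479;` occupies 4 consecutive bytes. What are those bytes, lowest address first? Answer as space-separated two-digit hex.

71 9E BC FF

1906228479 in hexadecimal, padded to 32 bits, is 0x719EBCFF.
Split into bytes (most-significant first): 71 9E BC FF.
Big-endian: lowest address holds the most-significant byte.
So the memory order matches the most-significant-first order: 71 9E BC FF.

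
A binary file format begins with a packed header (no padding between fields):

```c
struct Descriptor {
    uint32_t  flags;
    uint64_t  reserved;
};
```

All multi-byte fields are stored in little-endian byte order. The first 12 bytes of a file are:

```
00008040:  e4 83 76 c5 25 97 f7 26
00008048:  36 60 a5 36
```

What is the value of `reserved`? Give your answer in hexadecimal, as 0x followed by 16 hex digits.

`reserved` follows `flags` (4 bytes), so it starts at byte offset 4 and occupies 8 bytes.
Bytes at offsets 4..11: 25 97 F7 26 36 60 A5 36.
Little-endian: lowest address holds the least-significant byte.
Reassemble most-significant byte first: 36 A5 60 36 26 F7 97 25 → 0x36A5603626F79725.

0x36A5603626F79725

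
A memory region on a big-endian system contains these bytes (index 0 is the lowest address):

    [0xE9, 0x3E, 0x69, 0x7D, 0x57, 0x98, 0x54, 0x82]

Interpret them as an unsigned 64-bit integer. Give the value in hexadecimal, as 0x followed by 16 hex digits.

In big-endian order the high byte comes first in memory.
The bytes are already most-significant first: 0xE93E697D57985482.

0xE93E697D57985482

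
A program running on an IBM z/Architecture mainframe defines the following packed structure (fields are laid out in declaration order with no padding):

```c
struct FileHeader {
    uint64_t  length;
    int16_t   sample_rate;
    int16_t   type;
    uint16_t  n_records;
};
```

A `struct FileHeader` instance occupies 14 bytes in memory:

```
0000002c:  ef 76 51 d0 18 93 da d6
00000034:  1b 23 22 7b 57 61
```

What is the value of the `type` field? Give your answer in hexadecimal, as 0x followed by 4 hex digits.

`type` follows `length` (8 B), `sample_rate` (2 B), so it starts at offset 8 + 2 = 10 and occupies 2 bytes.
Bytes at offsets 10..11: 22 7B.
In big-endian order the high byte comes first in memory.
The bytes are already most-significant first: 0x227B.

0x227B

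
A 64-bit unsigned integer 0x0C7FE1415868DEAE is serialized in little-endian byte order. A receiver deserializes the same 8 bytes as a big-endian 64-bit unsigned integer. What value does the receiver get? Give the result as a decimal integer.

Stored little-endian, the bytes at ascending addresses are AE DE 68 58 41 E1 7F 0C.
Read back as big-endian, the last byte is least significant, giving 0xAEDE685841E17F0C.
0xAEDE685841E17F0C = 12600623535700934412.

12600623535700934412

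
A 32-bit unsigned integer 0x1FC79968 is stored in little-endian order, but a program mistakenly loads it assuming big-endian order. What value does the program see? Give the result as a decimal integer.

1754908447

Stored little-endian, the bytes at ascending addresses are 68 99 C7 1F.
Read back as big-endian, the last byte is least significant, giving 0x6899C71F.
0x6899C71F = 1754908447.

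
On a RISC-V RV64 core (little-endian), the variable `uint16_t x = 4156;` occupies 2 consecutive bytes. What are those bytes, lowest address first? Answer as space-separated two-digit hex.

4156 in hexadecimal, padded to 16 bits, is 0x103C.
Split into bytes (most-significant first): 10 3C.
Little-endian stores the least-significant byte at the lowest address.
So at ascending addresses the bytes are 3C 10.

3C 10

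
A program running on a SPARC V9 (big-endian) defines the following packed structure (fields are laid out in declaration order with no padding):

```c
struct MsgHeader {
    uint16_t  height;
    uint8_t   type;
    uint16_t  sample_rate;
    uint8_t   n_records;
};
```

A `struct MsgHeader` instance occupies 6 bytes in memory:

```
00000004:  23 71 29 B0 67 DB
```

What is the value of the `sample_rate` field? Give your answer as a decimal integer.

45159

`sample_rate` follows `height` (2 B), `type` (1 B), so it starts at offset 2 + 1 = 3 and occupies 2 bytes.
Bytes at offsets 3..4: B0 67.
Big-endian: lowest address holds the most-significant byte.
The bytes are already most-significant first: 0xB067.
0xB067 = 45159.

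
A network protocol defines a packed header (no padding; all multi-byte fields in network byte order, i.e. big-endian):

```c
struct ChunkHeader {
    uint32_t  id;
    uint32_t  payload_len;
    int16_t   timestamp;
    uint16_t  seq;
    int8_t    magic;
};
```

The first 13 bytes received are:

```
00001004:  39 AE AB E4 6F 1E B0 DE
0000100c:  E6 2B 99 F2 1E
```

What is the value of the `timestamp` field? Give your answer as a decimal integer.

`timestamp` follows `id` (4 B), `payload_len` (4 B), so it starts at offset 4 + 4 = 8 and occupies 2 bytes.
Bytes at offsets 8..9: E6 2B.
In big-endian order the high byte comes first in memory.
The bytes are already most-significant first: 0xE62B.
Top bit is set, so as a signed 16-bit value this is 0xE62B − 2^16 = -6613.

-6613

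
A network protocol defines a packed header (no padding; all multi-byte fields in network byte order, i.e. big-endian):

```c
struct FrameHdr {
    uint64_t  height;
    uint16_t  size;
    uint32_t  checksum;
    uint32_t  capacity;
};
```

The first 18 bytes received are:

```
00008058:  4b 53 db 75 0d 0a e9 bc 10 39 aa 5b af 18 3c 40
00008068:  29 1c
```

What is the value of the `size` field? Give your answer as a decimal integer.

4153

`size` follows `height` (8 bytes), so it starts at byte offset 8 and occupies 2 bytes.
Bytes at offsets 8..9: 10 39.
In big-endian order the high byte comes first in memory.
The bytes are already most-significant first: 0x1039.
0x1039 = 4153.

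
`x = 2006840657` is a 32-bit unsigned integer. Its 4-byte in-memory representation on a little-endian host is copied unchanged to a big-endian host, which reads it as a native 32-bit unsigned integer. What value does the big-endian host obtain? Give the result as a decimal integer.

2006840657 in 32-bit hexadecimal is 0x779DF551.
Stored little-endian, the bytes at ascending addresses are 51 F5 9D 77.
Read back as big-endian, the last byte is least significant, giving 0x51F59D77.
0x51F59D77 = 1375051127.

1375051127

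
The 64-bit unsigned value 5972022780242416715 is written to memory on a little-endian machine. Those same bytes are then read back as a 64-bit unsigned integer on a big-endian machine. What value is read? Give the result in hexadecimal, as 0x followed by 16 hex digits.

5972022780242416715 in 64-bit hexadecimal is 0x52E0E313D6E3D44B.
Stored little-endian, the bytes at ascending addresses are 4B D4 E3 D6 13 E3 E0 52.
Read back as big-endian, the last byte is least significant, giving 0x4BD4E3D613E3E052.

0x4BD4E3D613E3E052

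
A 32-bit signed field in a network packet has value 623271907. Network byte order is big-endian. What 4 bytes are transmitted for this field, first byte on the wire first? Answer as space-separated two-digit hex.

623271907 in hexadecimal, padded to 32 bits, is 0x25265FE3.
Split into bytes (most-significant first): 25 26 5F E3.
Big-endian stores the most-significant byte at the lowest address.
So the memory order matches the most-significant-first order: 25 26 5F E3.

25 26 5F E3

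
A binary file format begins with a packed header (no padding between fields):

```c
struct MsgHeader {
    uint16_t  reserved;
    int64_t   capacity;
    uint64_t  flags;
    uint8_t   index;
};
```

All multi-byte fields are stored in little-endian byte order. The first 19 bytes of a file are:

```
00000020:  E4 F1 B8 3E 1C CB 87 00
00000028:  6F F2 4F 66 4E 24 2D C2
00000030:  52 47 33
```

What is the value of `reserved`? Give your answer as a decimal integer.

61924

`reserved` is the first field, at byte offset 0, occupying 2 bytes.
Bytes at offsets 0..1: E4 F1.
Little-endian stores the least-significant byte at the lowest address.
Reassemble most-significant byte first: F1 E4 → 0xF1E4.
0xF1E4 = 61924.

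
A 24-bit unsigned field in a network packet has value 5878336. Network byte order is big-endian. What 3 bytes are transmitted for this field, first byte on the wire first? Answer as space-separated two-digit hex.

59 B2 40

5878336 in hexadecimal, padded to 24 bits, is 0x59B240.
Split into bytes (most-significant first): 59 B2 40.
Big-endian stores the most-significant byte at the lowest address.
So the memory order matches the most-significant-first order: 59 B2 40.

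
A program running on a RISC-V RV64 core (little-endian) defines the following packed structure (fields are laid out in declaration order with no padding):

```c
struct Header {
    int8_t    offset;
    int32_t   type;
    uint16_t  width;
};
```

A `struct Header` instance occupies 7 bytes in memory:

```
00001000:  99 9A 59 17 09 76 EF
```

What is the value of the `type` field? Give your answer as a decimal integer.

`type` follows `offset` (1 byte), so it starts at byte offset 1 and occupies 4 bytes.
Bytes at offsets 1..4: 9A 59 17 09.
Little-endian stores the least-significant byte at the lowest address.
Reassemble most-significant byte first: 09 17 59 9A → 0x0917599A.
0x0917599A = 152525210.

152525210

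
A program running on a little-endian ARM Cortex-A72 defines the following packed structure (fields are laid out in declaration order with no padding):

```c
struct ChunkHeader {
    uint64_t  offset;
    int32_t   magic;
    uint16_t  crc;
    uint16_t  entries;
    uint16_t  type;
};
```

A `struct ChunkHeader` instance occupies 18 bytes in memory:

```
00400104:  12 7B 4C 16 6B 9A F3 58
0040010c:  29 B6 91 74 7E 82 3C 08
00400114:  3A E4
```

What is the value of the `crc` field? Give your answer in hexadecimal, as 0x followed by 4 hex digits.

0x827E

`crc` follows `offset` (8 B), `magic` (4 B), so it starts at offset 8 + 4 = 12 and occupies 2 bytes.
Bytes at offsets 12..13: 7E 82.
In little-endian order the low byte comes first in memory.
Reassemble most-significant byte first: 82 7E → 0x827E.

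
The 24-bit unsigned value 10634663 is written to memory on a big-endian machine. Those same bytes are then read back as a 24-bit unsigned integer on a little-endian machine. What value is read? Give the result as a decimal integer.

10634663 in 24-bit hexadecimal is 0xA245A7.
Stored big-endian, the bytes at ascending addresses are A2 45 A7.
Read back as little-endian, the first byte is least significant, giving 0xA745A2.
0xA745A2 = 10962338.

10962338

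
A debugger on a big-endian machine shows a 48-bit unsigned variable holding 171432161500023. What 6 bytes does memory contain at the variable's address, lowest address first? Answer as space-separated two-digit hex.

9B EA A9 16 DB 77

171432161500023 in hexadecimal, padded to 48 bits, is 0x9BEAA916DB77.
Split into bytes (most-significant first): 9B EA A9 16 DB 77.
Big-endian stores the most-significant byte at the lowest address.
So the memory order matches the most-significant-first order: 9B EA A9 16 DB 77.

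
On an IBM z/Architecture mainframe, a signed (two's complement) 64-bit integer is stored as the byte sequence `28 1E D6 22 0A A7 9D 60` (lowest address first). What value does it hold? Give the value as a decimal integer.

Big-endian: lowest address holds the most-significant byte.
The bytes are already most-significant first: 0x281ED6220AA79D60.
0x281ED6220AA79D60 = 2890983452514426208.

2890983452514426208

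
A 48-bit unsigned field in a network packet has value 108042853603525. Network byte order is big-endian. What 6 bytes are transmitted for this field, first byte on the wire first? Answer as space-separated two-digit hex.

62 43 AF E8 D8 C5

108042853603525 in hexadecimal, padded to 48 bits, is 0x6243AFE8D8C5.
Split into bytes (most-significant first): 62 43 AF E8 D8 C5.
In big-endian order the high byte comes first in memory.
So the memory order matches the most-significant-first order: 62 43 AF E8 D8 C5.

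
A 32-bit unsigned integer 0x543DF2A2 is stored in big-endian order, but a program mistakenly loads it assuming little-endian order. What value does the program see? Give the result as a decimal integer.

2733784404

Stored big-endian, the bytes at ascending addresses are 54 3D F2 A2.
Read back as little-endian, the first byte is least significant, giving 0xA2F23D54.
0xA2F23D54 = 2733784404.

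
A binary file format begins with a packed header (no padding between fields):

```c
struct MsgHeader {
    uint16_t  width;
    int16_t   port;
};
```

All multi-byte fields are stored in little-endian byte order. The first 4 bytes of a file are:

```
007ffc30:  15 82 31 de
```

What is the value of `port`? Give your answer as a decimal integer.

-8655

`port` follows `width` (2 bytes), so it starts at byte offset 2 and occupies 2 bytes.
Bytes at offsets 2..3: 31 DE.
In little-endian order the low byte comes first in memory.
Reassemble most-significant byte first: DE 31 → 0xDE31.
Top bit is set, so as a signed 16-bit value this is 0xDE31 − 2^16 = -8655.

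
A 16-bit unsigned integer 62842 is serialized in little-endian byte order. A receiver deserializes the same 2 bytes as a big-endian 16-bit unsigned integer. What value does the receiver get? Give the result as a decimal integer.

62842 in 16-bit hexadecimal is 0xF57A.
Stored little-endian, the bytes at ascending addresses are 7A F5.
Read back as big-endian, the last byte is least significant, giving 0x7AF5.
0x7AF5 = 31477.

31477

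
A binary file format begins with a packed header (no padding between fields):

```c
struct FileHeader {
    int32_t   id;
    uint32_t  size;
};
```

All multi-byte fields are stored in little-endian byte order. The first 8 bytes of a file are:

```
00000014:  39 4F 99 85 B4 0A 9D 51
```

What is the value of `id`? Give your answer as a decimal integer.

-2053550279

`id` is the first field, at byte offset 0, occupying 4 bytes.
Bytes at offsets 0..3: 39 4F 99 85.
Little-endian stores the least-significant byte at the lowest address.
Reassemble most-significant byte first: 85 99 4F 39 → 0x85994F39.
Top bit is set, so as a signed 32-bit value this is 0x85994F39 − 2^32 = -2053550279.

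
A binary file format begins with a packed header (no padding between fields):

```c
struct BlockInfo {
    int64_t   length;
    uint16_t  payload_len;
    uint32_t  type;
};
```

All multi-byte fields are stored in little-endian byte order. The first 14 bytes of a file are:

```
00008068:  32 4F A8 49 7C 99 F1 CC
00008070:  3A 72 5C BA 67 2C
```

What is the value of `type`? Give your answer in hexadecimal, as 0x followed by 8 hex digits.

`type` follows `length` (8 B), `payload_len` (2 B), so it starts at offset 8 + 2 = 10 and occupies 4 bytes.
Bytes at offsets 10..13: 5C BA 67 2C.
Little-endian: lowest address holds the least-significant byte.
Reassemble most-significant byte first: 2C 67 BA 5C → 0x2C67BA5C.

0x2C67BA5C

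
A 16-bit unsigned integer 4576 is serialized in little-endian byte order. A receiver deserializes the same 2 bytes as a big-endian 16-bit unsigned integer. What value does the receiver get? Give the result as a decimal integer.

4576 in 16-bit hexadecimal is 0x11E0.
Stored little-endian, the bytes at ascending addresses are E0 11.
Read back as big-endian, the last byte is least significant, giving 0xE011.
0xE011 = 57361.

57361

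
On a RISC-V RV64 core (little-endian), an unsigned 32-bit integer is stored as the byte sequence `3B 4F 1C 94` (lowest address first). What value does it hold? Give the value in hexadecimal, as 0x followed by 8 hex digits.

0x941C4F3B

Little-endian stores the least-significant byte at the lowest address.
Reassemble most-significant byte first: 94 1C 4F 3B → 0x941C4F3B.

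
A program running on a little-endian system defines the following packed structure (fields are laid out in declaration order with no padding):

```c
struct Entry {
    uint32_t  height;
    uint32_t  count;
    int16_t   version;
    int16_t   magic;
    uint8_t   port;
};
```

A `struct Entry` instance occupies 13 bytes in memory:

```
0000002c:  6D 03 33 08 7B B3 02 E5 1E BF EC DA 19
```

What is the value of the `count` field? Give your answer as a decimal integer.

`count` follows `height` (4 bytes), so it starts at byte offset 4 and occupies 4 bytes.
Bytes at offsets 4..7: 7B B3 02 E5.
Little-endian stores the least-significant byte at the lowest address.
Reassemble most-significant byte first: E5 02 B3 7B → 0xE502B37B.
0xE502B37B = 3842159483.

3842159483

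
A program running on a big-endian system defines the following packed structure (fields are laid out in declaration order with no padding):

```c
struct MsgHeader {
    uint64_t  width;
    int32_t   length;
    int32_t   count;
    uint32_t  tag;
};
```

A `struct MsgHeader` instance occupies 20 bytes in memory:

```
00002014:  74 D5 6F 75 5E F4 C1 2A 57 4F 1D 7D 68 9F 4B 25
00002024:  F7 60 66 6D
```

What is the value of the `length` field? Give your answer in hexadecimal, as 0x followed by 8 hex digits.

`length` follows `width` (8 bytes), so it starts at byte offset 8 and occupies 4 bytes.
Bytes at offsets 8..11: 57 4F 1D 7D.
Big-endian: lowest address holds the most-significant byte.
The bytes are already most-significant first: 0x574F1D7D.

0x574F1D7D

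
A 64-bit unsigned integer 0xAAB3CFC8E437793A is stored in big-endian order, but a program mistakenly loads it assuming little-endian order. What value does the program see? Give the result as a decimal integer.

4213460382142935978

Stored big-endian, the bytes at ascending addresses are AA B3 CF C8 E4 37 79 3A.
Read back as little-endian, the first byte is least significant, giving 0x3A7937E4C8CFB3AA.
0x3A7937E4C8CFB3AA = 4213460382142935978.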